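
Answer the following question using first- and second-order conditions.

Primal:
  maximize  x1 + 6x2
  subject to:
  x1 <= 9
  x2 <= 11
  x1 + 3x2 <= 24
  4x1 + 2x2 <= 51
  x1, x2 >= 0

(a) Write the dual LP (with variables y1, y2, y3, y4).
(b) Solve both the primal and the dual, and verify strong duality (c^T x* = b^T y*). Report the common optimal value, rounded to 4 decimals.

The standard primal-dual pair for 'max c^T x s.t. A x <= b, x >= 0' is:
  Dual:  min b^T y  s.t.  A^T y >= c,  y >= 0.

So the dual LP is:
  minimize  9y1 + 11y2 + 24y3 + 51y4
  subject to:
    y1 + y3 + 4y4 >= 1
    y2 + 3y3 + 2y4 >= 6
    y1, y2, y3, y4 >= 0

Solving the primal: x* = (0, 8).
  primal value c^T x* = 48.
Solving the dual: y* = (0, 0, 2, 0).
  dual value b^T y* = 48.
Strong duality: c^T x* = b^T y*. Confirmed.

48


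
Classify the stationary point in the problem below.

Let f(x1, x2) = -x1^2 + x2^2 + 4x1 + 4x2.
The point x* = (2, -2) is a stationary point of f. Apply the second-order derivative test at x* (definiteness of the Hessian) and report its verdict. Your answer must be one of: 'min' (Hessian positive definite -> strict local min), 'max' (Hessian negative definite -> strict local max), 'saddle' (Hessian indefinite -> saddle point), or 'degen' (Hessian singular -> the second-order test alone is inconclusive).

Compute the Hessian H = grad^2 f:
  H = [[-2, 0], [0, 2]]
Verify stationarity: grad f(x*) = H x* + g = (0, 0).
Eigenvalues of H: -2, 2.
Eigenvalues have mixed signs, so H is indefinite -> x* is a saddle point.

saddle


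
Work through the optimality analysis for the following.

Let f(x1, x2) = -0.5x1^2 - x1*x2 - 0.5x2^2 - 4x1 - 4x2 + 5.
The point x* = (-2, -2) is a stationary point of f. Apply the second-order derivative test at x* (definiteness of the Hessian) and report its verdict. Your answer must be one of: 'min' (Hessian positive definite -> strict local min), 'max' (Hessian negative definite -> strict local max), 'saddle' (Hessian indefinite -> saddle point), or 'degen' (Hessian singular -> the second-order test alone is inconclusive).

Compute the Hessian H = grad^2 f:
  H = [[-1, -1], [-1, -1]]
Verify stationarity: grad f(x*) = H x* + g = (0, 0).
Eigenvalues of H: -2, 0.
H has a zero eigenvalue (singular; negative semidefinite but not definite), so H is neither positive definite, negative definite, nor indefinite. The second-order test alone is inconclusive -> degen.
(Indeed, f is constant along the null direction of H through x*, so x* is not a strict local extremum.)

degen


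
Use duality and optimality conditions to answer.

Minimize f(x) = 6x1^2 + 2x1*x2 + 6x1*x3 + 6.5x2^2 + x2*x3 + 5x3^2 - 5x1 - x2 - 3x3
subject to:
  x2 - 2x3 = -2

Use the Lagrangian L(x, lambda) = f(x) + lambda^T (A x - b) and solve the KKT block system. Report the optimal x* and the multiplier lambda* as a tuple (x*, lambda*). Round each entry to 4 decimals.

Form the Lagrangian:
  L(x, lambda) = (1/2) x^T Q x + c^T x + lambda^T (A x - b)
Stationarity (grad_x L = 0): Q x + c + A^T lambda = 0.
Primal feasibility: A x = b.

This gives the KKT block system:
  [ Q   A^T ] [ x     ]   [-c ]
  [ A    0  ] [ lambda ] = [ b ]

Solving the linear system:
  x*      = (0.0058, -0.2139, 0.8931)
  lambda* = (2.8757)
  f(x*)   = 1.6286

x* = (0.0058, -0.2139, 0.8931), lambda* = (2.8757)


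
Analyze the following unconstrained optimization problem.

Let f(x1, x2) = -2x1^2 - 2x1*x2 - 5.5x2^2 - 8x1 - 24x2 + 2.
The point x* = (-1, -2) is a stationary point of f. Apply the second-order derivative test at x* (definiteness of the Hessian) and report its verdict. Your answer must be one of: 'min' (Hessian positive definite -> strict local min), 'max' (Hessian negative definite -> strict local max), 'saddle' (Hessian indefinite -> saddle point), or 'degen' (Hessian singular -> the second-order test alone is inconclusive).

Compute the Hessian H = grad^2 f:
  H = [[-4, -2], [-2, -11]]
Verify stationarity: grad f(x*) = H x* + g = (0, 0).
Eigenvalues of H: -11.5311, -3.4689.
Both eigenvalues < 0, so H is negative definite -> x* is a strict local max.

max


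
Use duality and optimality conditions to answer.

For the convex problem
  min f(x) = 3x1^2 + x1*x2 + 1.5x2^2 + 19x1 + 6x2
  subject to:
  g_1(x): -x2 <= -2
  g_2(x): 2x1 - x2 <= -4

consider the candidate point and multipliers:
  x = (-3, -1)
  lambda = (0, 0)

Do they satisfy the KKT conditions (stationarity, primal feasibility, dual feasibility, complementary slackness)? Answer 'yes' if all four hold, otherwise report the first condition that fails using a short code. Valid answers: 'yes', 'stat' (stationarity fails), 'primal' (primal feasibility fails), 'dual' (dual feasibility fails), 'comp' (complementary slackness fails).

Gradient of f: grad f(x) = Q x + c = (0, 0)
Constraint values g_i(x) = a_i^T x - b_i:
  g_1((-3, -1)) = 3
  g_2((-3, -1)) = -1
Stationarity residual: grad f(x) + sum_i lambda_i a_i = (0, 0)
  -> stationarity OK
Primal feasibility (all g_i <= 0): FAILS
Dual feasibility (all lambda_i >= 0): OK
Complementary slackness (lambda_i * g_i(x) = 0 for all i): OK

Verdict: the first failing condition is primal_feasibility -> primal.

primal


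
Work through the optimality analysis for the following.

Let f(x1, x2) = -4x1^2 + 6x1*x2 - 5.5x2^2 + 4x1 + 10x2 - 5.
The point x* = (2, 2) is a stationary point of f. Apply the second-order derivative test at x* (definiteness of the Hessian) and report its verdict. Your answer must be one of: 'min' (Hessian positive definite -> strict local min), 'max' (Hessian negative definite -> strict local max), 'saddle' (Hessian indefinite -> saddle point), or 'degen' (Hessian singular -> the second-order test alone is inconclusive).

Compute the Hessian H = grad^2 f:
  H = [[-8, 6], [6, -11]]
Verify stationarity: grad f(x*) = H x* + g = (0, 0).
Eigenvalues of H: -15.6847, -3.3153.
Both eigenvalues < 0, so H is negative definite -> x* is a strict local max.

max


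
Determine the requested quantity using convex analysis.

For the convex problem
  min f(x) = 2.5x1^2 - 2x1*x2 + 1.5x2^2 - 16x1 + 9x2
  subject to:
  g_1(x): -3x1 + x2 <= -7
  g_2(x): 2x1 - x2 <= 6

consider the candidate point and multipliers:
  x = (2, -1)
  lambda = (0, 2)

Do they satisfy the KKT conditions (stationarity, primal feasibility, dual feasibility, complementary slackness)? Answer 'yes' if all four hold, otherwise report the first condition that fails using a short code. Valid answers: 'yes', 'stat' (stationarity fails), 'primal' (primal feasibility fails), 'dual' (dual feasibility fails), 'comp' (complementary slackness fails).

Gradient of f: grad f(x) = Q x + c = (-4, 2)
Constraint values g_i(x) = a_i^T x - b_i:
  g_1((2, -1)) = 0
  g_2((2, -1)) = -1
Stationarity residual: grad f(x) + sum_i lambda_i a_i = (0, 0)
  -> stationarity OK
Primal feasibility (all g_i <= 0): OK
Dual feasibility (all lambda_i >= 0): OK
Complementary slackness (lambda_i * g_i(x) = 0 for all i): FAILS

Verdict: the first failing condition is complementary_slackness -> comp.

comp


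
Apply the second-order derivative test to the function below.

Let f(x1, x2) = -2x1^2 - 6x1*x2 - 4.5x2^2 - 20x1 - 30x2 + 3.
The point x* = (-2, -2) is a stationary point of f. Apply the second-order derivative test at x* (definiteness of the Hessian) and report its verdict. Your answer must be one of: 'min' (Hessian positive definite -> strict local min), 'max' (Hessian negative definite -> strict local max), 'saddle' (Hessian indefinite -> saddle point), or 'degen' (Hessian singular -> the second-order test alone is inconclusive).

Compute the Hessian H = grad^2 f:
  H = [[-4, -6], [-6, -9]]
Verify stationarity: grad f(x*) = H x* + g = (0, 0).
Eigenvalues of H: -13, 0.
H has a zero eigenvalue (singular; negative semidefinite but not definite), so H is neither positive definite, negative definite, nor indefinite. The second-order test alone is inconclusive -> degen.
(Indeed, f is constant along the null direction of H through x*, so x* is not a strict local extremum.)

degen


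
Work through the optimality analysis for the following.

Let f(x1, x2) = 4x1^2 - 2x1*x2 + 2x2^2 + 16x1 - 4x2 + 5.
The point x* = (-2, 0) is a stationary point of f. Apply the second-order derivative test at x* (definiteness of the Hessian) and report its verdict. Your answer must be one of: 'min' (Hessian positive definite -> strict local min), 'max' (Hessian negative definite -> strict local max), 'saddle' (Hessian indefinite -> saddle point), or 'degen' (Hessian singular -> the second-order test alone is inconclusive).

Compute the Hessian H = grad^2 f:
  H = [[8, -2], [-2, 4]]
Verify stationarity: grad f(x*) = H x* + g = (0, 0).
Eigenvalues of H: 3.1716, 8.8284.
Both eigenvalues > 0, so H is positive definite -> x* is a strict local min.

min


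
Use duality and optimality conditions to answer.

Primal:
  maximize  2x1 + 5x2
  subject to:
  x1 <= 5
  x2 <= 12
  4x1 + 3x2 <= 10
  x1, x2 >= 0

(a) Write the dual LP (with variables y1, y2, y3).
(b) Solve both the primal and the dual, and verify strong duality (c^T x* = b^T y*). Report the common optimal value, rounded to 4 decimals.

The standard primal-dual pair for 'max c^T x s.t. A x <= b, x >= 0' is:
  Dual:  min b^T y  s.t.  A^T y >= c,  y >= 0.

So the dual LP is:
  minimize  5y1 + 12y2 + 10y3
  subject to:
    y1 + 4y3 >= 2
    y2 + 3y3 >= 5
    y1, y2, y3 >= 0

Solving the primal: x* = (0, 3.3333).
  primal value c^T x* = 16.6667.
Solving the dual: y* = (0, 0, 1.6667).
  dual value b^T y* = 16.6667.
Strong duality: c^T x* = b^T y*. Confirmed.

16.6667


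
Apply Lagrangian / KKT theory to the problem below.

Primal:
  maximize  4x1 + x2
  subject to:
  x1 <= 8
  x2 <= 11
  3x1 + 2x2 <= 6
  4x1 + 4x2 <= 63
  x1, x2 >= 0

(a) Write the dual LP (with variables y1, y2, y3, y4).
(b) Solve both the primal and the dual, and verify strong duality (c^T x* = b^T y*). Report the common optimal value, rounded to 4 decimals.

The standard primal-dual pair for 'max c^T x s.t. A x <= b, x >= 0' is:
  Dual:  min b^T y  s.t.  A^T y >= c,  y >= 0.

So the dual LP is:
  minimize  8y1 + 11y2 + 6y3 + 63y4
  subject to:
    y1 + 3y3 + 4y4 >= 4
    y2 + 2y3 + 4y4 >= 1
    y1, y2, y3, y4 >= 0

Solving the primal: x* = (2, 0).
  primal value c^T x* = 8.
Solving the dual: y* = (0, 0, 1.3333, 0).
  dual value b^T y* = 8.
Strong duality: c^T x* = b^T y*. Confirmed.

8


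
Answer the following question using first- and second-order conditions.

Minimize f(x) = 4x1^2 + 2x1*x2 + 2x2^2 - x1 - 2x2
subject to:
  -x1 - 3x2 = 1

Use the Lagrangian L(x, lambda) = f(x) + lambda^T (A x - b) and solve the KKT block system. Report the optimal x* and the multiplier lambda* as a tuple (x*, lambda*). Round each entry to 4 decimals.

Form the Lagrangian:
  L(x, lambda) = (1/2) x^T Q x + c^T x + lambda^T (A x - b)
Stationarity (grad_x L = 0): Q x + c + A^T lambda = 0.
Primal feasibility: A x = b.

This gives the KKT block system:
  [ Q   A^T ] [ x     ]   [-c ]
  [ A    0  ] [ lambda ] = [ b ]

Solving the linear system:
  x*      = (0.0781, -0.3594)
  lambda* = (-1.0938)
  f(x*)   = 0.8672

x* = (0.0781, -0.3594), lambda* = (-1.0938)


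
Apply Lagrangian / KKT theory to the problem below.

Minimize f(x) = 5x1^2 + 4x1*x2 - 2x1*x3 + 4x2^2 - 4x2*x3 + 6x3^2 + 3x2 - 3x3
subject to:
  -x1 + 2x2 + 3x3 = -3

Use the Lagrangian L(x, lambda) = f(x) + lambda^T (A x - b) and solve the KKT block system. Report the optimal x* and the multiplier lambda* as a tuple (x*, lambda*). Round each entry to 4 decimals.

Form the Lagrangian:
  L(x, lambda) = (1/2) x^T Q x + c^T x + lambda^T (A x - b)
Stationarity (grad_x L = 0): Q x + c + A^T lambda = 0.
Primal feasibility: A x = b.

This gives the KKT block system:
  [ Q   A^T ] [ x     ]   [-c ]
  [ A    0  ] [ lambda ] = [ b ]

Solving the linear system:
  x*      = (0.4255, -0.9411, -0.2308)
  lambda* = (0.9519)
  f(x*)   = 0.3624

x* = (0.4255, -0.9411, -0.2308), lambda* = (0.9519)


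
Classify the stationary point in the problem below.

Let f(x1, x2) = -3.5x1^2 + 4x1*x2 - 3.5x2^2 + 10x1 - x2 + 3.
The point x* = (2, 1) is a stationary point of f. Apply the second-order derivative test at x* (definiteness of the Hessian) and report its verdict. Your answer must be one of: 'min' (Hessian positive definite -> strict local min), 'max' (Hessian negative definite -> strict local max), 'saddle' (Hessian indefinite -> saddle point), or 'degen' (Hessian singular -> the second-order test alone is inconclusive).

Compute the Hessian H = grad^2 f:
  H = [[-7, 4], [4, -7]]
Verify stationarity: grad f(x*) = H x* + g = (0, 0).
Eigenvalues of H: -11, -3.
Both eigenvalues < 0, so H is negative definite -> x* is a strict local max.

max


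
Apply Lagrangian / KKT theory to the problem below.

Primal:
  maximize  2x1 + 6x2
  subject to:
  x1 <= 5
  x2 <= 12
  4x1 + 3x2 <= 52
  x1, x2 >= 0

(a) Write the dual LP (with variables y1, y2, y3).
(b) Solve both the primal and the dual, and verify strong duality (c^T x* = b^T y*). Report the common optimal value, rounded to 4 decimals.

The standard primal-dual pair for 'max c^T x s.t. A x <= b, x >= 0' is:
  Dual:  min b^T y  s.t.  A^T y >= c,  y >= 0.

So the dual LP is:
  minimize  5y1 + 12y2 + 52y3
  subject to:
    y1 + 4y3 >= 2
    y2 + 3y3 >= 6
    y1, y2, y3 >= 0

Solving the primal: x* = (4, 12).
  primal value c^T x* = 80.
Solving the dual: y* = (0, 4.5, 0.5).
  dual value b^T y* = 80.
Strong duality: c^T x* = b^T y*. Confirmed.

80


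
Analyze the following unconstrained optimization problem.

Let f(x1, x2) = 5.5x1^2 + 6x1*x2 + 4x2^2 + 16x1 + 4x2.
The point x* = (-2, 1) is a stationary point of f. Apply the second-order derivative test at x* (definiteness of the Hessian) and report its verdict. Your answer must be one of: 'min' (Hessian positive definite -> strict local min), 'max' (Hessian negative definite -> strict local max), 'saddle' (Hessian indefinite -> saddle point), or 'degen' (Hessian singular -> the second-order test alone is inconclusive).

Compute the Hessian H = grad^2 f:
  H = [[11, 6], [6, 8]]
Verify stationarity: grad f(x*) = H x* + g = (0, 0).
Eigenvalues of H: 3.3153, 15.6847.
Both eigenvalues > 0, so H is positive definite -> x* is a strict local min.

min


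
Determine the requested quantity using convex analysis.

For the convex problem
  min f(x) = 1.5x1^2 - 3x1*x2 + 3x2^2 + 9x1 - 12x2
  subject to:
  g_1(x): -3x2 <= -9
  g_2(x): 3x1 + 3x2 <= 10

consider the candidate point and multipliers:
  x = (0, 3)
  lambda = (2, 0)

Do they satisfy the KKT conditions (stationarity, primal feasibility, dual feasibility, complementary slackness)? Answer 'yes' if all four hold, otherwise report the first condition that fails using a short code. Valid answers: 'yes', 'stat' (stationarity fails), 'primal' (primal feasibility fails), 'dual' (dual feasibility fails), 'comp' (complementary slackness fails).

Gradient of f: grad f(x) = Q x + c = (0, 6)
Constraint values g_i(x) = a_i^T x - b_i:
  g_1((0, 3)) = 0
  g_2((0, 3)) = -1
Stationarity residual: grad f(x) + sum_i lambda_i a_i = (0, 0)
  -> stationarity OK
Primal feasibility (all g_i <= 0): OK
Dual feasibility (all lambda_i >= 0): OK
Complementary slackness (lambda_i * g_i(x) = 0 for all i): OK

Verdict: yes, KKT holds.

yes


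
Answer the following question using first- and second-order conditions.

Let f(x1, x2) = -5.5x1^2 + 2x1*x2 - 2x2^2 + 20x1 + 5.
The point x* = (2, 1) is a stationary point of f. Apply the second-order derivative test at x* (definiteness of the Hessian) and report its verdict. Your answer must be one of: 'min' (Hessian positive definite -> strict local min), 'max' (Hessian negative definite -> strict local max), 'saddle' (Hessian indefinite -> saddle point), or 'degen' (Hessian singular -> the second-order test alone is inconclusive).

Compute the Hessian H = grad^2 f:
  H = [[-11, 2], [2, -4]]
Verify stationarity: grad f(x*) = H x* + g = (0, 0).
Eigenvalues of H: -11.5311, -3.4689.
Both eigenvalues < 0, so H is negative definite -> x* is a strict local max.

max


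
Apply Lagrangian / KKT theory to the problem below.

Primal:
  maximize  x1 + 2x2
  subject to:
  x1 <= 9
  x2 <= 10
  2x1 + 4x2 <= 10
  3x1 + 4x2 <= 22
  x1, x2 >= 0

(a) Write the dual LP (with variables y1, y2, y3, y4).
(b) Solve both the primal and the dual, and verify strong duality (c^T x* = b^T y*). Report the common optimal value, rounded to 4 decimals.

The standard primal-dual pair for 'max c^T x s.t. A x <= b, x >= 0' is:
  Dual:  min b^T y  s.t.  A^T y >= c,  y >= 0.

So the dual LP is:
  minimize  9y1 + 10y2 + 10y3 + 22y4
  subject to:
    y1 + 2y3 + 3y4 >= 1
    y2 + 4y3 + 4y4 >= 2
    y1, y2, y3, y4 >= 0

Solving the primal: x* = (5, 0).
  primal value c^T x* = 5.
Solving the dual: y* = (0, 0, 0.5, 0).
  dual value b^T y* = 5.
Strong duality: c^T x* = b^T y*. Confirmed.

5


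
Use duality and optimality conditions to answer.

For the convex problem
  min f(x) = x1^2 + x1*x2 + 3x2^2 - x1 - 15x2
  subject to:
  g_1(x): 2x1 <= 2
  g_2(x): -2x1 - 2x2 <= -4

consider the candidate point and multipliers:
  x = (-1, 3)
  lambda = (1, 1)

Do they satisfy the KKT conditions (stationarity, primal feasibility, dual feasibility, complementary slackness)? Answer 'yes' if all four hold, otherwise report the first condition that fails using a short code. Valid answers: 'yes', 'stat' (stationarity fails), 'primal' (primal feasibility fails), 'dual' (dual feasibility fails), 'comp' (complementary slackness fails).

Gradient of f: grad f(x) = Q x + c = (0, 2)
Constraint values g_i(x) = a_i^T x - b_i:
  g_1((-1, 3)) = -4
  g_2((-1, 3)) = 0
Stationarity residual: grad f(x) + sum_i lambda_i a_i = (0, 0)
  -> stationarity OK
Primal feasibility (all g_i <= 0): OK
Dual feasibility (all lambda_i >= 0): OK
Complementary slackness (lambda_i * g_i(x) = 0 for all i): FAILS

Verdict: the first failing condition is complementary_slackness -> comp.

comp


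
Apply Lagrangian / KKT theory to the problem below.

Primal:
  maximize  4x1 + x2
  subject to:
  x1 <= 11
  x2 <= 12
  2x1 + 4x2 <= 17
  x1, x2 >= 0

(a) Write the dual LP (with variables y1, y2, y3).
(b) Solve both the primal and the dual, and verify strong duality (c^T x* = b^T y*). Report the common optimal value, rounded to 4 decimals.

The standard primal-dual pair for 'max c^T x s.t. A x <= b, x >= 0' is:
  Dual:  min b^T y  s.t.  A^T y >= c,  y >= 0.

So the dual LP is:
  minimize  11y1 + 12y2 + 17y3
  subject to:
    y1 + 2y3 >= 4
    y2 + 4y3 >= 1
    y1, y2, y3 >= 0

Solving the primal: x* = (8.5, 0).
  primal value c^T x* = 34.
Solving the dual: y* = (0, 0, 2).
  dual value b^T y* = 34.
Strong duality: c^T x* = b^T y*. Confirmed.

34


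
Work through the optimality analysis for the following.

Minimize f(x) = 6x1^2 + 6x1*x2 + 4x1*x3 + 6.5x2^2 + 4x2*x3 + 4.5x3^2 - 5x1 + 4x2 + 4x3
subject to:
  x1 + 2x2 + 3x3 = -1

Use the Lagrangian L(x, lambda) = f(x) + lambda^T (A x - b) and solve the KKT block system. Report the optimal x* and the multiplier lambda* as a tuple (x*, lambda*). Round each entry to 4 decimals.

Form the Lagrangian:
  L(x, lambda) = (1/2) x^T Q x + c^T x + lambda^T (A x - b)
Stationarity (grad_x L = 0): Q x + c + A^T lambda = 0.
Primal feasibility: A x = b.

This gives the KKT block system:
  [ Q   A^T ] [ x     ]   [-c ]
  [ A    0  ] [ lambda ] = [ b ]

Solving the linear system:
  x*      = (0.8204, -0.4527, -0.305)
  lambda* = (-0.9086)
  f(x*)   = -4.0207

x* = (0.8204, -0.4527, -0.305), lambda* = (-0.9086)


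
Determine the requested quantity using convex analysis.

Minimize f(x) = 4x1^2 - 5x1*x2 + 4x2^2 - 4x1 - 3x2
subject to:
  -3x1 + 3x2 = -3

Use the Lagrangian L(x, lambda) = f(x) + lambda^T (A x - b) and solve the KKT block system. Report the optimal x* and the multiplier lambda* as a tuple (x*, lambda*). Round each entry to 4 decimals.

Form the Lagrangian:
  L(x, lambda) = (1/2) x^T Q x + c^T x + lambda^T (A x - b)
Stationarity (grad_x L = 0): Q x + c + A^T lambda = 0.
Primal feasibility: A x = b.

This gives the KKT block system:
  [ Q   A^T ] [ x     ]   [-c ]
  [ A    0  ] [ lambda ] = [ b ]

Solving the linear system:
  x*      = (1.6667, 0.6667)
  lambda* = (2)
  f(x*)   = -1.3333

x* = (1.6667, 0.6667), lambda* = (2)


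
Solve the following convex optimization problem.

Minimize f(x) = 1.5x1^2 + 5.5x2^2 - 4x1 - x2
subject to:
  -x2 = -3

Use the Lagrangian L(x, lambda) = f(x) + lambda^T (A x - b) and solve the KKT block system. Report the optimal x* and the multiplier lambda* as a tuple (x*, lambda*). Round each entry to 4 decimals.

Form the Lagrangian:
  L(x, lambda) = (1/2) x^T Q x + c^T x + lambda^T (A x - b)
Stationarity (grad_x L = 0): Q x + c + A^T lambda = 0.
Primal feasibility: A x = b.

This gives the KKT block system:
  [ Q   A^T ] [ x     ]   [-c ]
  [ A    0  ] [ lambda ] = [ b ]

Solving the linear system:
  x*      = (1.3333, 3)
  lambda* = (32)
  f(x*)   = 43.8333

x* = (1.3333, 3), lambda* = (32)


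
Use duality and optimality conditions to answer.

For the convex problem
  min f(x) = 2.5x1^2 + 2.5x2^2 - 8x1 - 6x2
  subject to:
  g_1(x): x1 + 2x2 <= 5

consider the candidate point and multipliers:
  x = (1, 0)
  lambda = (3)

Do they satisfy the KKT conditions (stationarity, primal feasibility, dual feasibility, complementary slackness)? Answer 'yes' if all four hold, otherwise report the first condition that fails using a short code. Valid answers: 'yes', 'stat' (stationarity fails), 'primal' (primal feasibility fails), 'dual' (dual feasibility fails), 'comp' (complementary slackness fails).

Gradient of f: grad f(x) = Q x + c = (-3, -6)
Constraint values g_i(x) = a_i^T x - b_i:
  g_1((1, 0)) = -4
Stationarity residual: grad f(x) + sum_i lambda_i a_i = (0, 0)
  -> stationarity OK
Primal feasibility (all g_i <= 0): OK
Dual feasibility (all lambda_i >= 0): OK
Complementary slackness (lambda_i * g_i(x) = 0 for all i): FAILS

Verdict: the first failing condition is complementary_slackness -> comp.

comp


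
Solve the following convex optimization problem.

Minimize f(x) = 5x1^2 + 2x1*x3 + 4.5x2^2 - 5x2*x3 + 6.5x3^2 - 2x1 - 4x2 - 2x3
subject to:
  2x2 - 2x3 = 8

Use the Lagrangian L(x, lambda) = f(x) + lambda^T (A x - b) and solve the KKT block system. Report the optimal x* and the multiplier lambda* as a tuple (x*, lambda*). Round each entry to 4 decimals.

Form the Lagrangian:
  L(x, lambda) = (1/2) x^T Q x + c^T x + lambda^T (A x - b)
Stationarity (grad_x L = 0): Q x + c + A^T lambda = 0.
Primal feasibility: A x = b.

This gives the KKT block system:
  [ Q   A^T ] [ x     ]   [-c ]
  [ A    0  ] [ lambda ] = [ b ]

Solving the linear system:
  x*      = (0.3793, 3.1034, -0.8966)
  lambda* = (-14.2069)
  f(x*)   = 51.1379

x* = (0.3793, 3.1034, -0.8966), lambda* = (-14.2069)


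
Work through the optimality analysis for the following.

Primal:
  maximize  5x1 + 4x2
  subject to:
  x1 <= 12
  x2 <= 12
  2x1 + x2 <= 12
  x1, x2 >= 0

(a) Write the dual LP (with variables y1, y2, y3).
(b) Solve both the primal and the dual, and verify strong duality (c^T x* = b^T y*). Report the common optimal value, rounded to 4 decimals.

The standard primal-dual pair for 'max c^T x s.t. A x <= b, x >= 0' is:
  Dual:  min b^T y  s.t.  A^T y >= c,  y >= 0.

So the dual LP is:
  minimize  12y1 + 12y2 + 12y3
  subject to:
    y1 + 2y3 >= 5
    y2 + y3 >= 4
    y1, y2, y3 >= 0

Solving the primal: x* = (0, 12).
  primal value c^T x* = 48.
Solving the dual: y* = (0, 1.5, 2.5).
  dual value b^T y* = 48.
Strong duality: c^T x* = b^T y*. Confirmed.

48


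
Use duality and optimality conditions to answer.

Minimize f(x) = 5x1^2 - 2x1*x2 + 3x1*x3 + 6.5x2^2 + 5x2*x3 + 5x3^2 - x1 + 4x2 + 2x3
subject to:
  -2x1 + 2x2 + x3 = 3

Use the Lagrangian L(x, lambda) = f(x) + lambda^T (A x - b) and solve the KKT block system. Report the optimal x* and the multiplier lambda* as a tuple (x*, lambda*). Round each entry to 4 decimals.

Form the Lagrangian:
  L(x, lambda) = (1/2) x^T Q x + c^T x + lambda^T (A x - b)
Stationarity (grad_x L = 0): Q x + c + A^T lambda = 0.
Primal feasibility: A x = b.

This gives the KKT block system:
  [ Q   A^T ] [ x     ]   [-c ]
  [ A    0  ] [ lambda ] = [ b ]

Solving the linear system:
  x*      = (-1.1063, 0.0897, 0.608)
  lambda* = (-5.2093)
  f(x*)   = 9.1545

x* = (-1.1063, 0.0897, 0.608), lambda* = (-5.2093)


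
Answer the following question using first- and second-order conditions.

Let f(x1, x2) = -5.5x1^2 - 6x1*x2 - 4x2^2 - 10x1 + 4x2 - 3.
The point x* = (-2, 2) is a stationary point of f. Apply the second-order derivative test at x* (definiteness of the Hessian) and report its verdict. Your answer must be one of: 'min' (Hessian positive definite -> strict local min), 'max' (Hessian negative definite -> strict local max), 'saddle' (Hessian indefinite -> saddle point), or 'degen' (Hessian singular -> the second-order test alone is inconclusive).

Compute the Hessian H = grad^2 f:
  H = [[-11, -6], [-6, -8]]
Verify stationarity: grad f(x*) = H x* + g = (0, 0).
Eigenvalues of H: -15.6847, -3.3153.
Both eigenvalues < 0, so H is negative definite -> x* is a strict local max.

max


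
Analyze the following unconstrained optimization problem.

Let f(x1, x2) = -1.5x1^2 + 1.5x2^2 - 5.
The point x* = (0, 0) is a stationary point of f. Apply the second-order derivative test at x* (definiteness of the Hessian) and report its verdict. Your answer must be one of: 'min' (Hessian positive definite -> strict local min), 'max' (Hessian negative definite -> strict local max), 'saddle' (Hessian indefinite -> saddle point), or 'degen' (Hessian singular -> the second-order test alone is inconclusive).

Compute the Hessian H = grad^2 f:
  H = [[-3, 0], [0, 3]]
Verify stationarity: grad f(x*) = H x* + g = (0, 0).
Eigenvalues of H: -3, 3.
Eigenvalues have mixed signs, so H is indefinite -> x* is a saddle point.

saddle


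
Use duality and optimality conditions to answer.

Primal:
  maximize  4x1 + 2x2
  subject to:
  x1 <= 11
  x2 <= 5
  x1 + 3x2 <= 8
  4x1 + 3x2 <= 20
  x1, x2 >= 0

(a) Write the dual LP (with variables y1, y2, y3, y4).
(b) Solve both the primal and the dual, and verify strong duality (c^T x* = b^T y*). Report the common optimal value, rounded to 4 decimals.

The standard primal-dual pair for 'max c^T x s.t. A x <= b, x >= 0' is:
  Dual:  min b^T y  s.t.  A^T y >= c,  y >= 0.

So the dual LP is:
  minimize  11y1 + 5y2 + 8y3 + 20y4
  subject to:
    y1 + y3 + 4y4 >= 4
    y2 + 3y3 + 3y4 >= 2
    y1, y2, y3, y4 >= 0

Solving the primal: x* = (5, 0).
  primal value c^T x* = 20.
Solving the dual: y* = (0, 0, 0, 1).
  dual value b^T y* = 20.
Strong duality: c^T x* = b^T y*. Confirmed.

20


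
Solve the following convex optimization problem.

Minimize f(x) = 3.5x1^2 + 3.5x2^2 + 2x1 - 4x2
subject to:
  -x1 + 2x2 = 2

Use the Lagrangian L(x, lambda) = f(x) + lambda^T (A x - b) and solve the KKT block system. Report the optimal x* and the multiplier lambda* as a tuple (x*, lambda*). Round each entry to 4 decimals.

Form the Lagrangian:
  L(x, lambda) = (1/2) x^T Q x + c^T x + lambda^T (A x - b)
Stationarity (grad_x L = 0): Q x + c + A^T lambda = 0.
Primal feasibility: A x = b.

This gives the KKT block system:
  [ Q   A^T ] [ x     ]   [-c ]
  [ A    0  ] [ lambda ] = [ b ]

Solving the linear system:
  x*      = (-0.4, 0.8)
  lambda* = (-0.8)
  f(x*)   = -1.2

x* = (-0.4, 0.8), lambda* = (-0.8)


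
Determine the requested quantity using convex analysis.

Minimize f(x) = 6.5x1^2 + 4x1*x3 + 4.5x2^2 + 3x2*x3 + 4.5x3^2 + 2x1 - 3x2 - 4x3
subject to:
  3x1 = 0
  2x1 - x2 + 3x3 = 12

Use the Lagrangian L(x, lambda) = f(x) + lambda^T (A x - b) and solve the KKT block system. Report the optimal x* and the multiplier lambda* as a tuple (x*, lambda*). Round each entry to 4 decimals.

Form the Lagrangian:
  L(x, lambda) = (1/2) x^T Q x + c^T x + lambda^T (A x - b)
Stationarity (grad_x L = 0): Q x + c + A^T lambda = 0.
Primal feasibility: A x = b.

This gives the KKT block system:
  [ Q   A^T ] [ x     ]   [-c ]
  [ A    0  ] [ lambda ] = [ b ]

Solving the linear system:
  x*      = (0, -1.6389, 3.4537)
  lambda* = (-0.3457, -7.3889)
  f(x*)   = 39.8843

x* = (0, -1.6389, 3.4537), lambda* = (-0.3457, -7.3889)


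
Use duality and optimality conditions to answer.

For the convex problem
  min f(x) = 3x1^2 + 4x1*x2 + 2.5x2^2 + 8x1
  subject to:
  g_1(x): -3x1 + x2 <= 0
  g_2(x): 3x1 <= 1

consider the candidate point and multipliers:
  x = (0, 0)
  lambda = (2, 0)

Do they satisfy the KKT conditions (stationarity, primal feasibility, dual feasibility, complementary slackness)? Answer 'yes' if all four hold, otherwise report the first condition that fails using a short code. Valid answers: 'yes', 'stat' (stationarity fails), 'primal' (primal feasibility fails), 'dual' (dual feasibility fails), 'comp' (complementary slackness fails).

Gradient of f: grad f(x) = Q x + c = (8, 0)
Constraint values g_i(x) = a_i^T x - b_i:
  g_1((0, 0)) = 0
  g_2((0, 0)) = -1
Stationarity residual: grad f(x) + sum_i lambda_i a_i = (2, 2)
  -> stationarity FAILS
Primal feasibility (all g_i <= 0): OK
Dual feasibility (all lambda_i >= 0): OK
Complementary slackness (lambda_i * g_i(x) = 0 for all i): OK

Verdict: the first failing condition is stationarity -> stat.

stat


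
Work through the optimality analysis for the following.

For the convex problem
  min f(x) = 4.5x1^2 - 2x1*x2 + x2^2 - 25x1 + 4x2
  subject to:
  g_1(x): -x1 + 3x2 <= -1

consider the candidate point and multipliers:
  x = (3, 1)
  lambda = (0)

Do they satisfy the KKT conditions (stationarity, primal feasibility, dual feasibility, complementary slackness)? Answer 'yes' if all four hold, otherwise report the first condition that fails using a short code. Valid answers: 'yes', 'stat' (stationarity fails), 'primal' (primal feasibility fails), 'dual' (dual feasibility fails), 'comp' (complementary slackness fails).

Gradient of f: grad f(x) = Q x + c = (0, 0)
Constraint values g_i(x) = a_i^T x - b_i:
  g_1((3, 1)) = 1
Stationarity residual: grad f(x) + sum_i lambda_i a_i = (0, 0)
  -> stationarity OK
Primal feasibility (all g_i <= 0): FAILS
Dual feasibility (all lambda_i >= 0): OK
Complementary slackness (lambda_i * g_i(x) = 0 for all i): OK

Verdict: the first failing condition is primal_feasibility -> primal.

primal


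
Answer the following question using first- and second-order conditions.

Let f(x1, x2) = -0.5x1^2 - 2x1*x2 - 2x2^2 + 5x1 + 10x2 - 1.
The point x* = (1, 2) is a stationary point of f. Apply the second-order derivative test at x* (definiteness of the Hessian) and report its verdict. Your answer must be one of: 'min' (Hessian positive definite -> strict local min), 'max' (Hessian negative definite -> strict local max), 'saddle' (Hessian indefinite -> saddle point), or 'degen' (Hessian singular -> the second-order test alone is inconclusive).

Compute the Hessian H = grad^2 f:
  H = [[-1, -2], [-2, -4]]
Verify stationarity: grad f(x*) = H x* + g = (0, 0).
Eigenvalues of H: -5, 0.
H has a zero eigenvalue (singular; negative semidefinite but not definite), so H is neither positive definite, negative definite, nor indefinite. The second-order test alone is inconclusive -> degen.
(Indeed, f is constant along the null direction of H through x*, so x* is not a strict local extremum.)

degen


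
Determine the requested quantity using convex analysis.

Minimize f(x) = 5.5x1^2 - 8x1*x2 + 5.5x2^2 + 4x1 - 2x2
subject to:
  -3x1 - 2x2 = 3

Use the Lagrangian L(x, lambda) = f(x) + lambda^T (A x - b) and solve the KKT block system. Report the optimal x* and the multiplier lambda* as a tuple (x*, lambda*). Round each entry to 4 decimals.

Form the Lagrangian:
  L(x, lambda) = (1/2) x^T Q x + c^T x + lambda^T (A x - b)
Stationarity (grad_x L = 0): Q x + c + A^T lambda = 0.
Primal feasibility: A x = b.

This gives the KKT block system:
  [ Q   A^T ] [ x     ]   [-c ]
  [ A    0  ] [ lambda ] = [ b ]

Solving the linear system:
  x*      = (-0.7322, -0.4017)
  lambda* = (-0.2803)
  f(x*)   = -0.6423

x* = (-0.7322, -0.4017), lambda* = (-0.2803)


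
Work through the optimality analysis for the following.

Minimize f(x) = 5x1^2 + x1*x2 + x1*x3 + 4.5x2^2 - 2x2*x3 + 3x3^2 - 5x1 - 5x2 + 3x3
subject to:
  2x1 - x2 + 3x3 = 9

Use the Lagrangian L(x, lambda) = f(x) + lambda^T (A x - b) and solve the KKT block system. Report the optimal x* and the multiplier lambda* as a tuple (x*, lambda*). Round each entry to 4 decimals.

Form the Lagrangian:
  L(x, lambda) = (1/2) x^T Q x + c^T x + lambda^T (A x - b)
Stationarity (grad_x L = 0): Q x + c + A^T lambda = 0.
Primal feasibility: A x = b.

This gives the KKT block system:
  [ Q   A^T ] [ x     ]   [-c ]
  [ A    0  ] [ lambda ] = [ b ]

Solving the linear system:
  x*      = (1.3813, 0.259, 2.1655)
  lambda* = (-5.6187)
  f(x*)   = 24.4317

x* = (1.3813, 0.259, 2.1655), lambda* = (-5.6187)


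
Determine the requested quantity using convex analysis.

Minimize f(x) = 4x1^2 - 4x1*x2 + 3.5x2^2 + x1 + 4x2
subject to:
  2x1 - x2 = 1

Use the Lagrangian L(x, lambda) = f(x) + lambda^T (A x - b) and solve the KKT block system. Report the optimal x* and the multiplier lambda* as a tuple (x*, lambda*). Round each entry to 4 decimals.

Form the Lagrangian:
  L(x, lambda) = (1/2) x^T Q x + c^T x + lambda^T (A x - b)
Stationarity (grad_x L = 0): Q x + c + A^T lambda = 0.
Primal feasibility: A x = b.

This gives the KKT block system:
  [ Q   A^T ] [ x     ]   [-c ]
  [ A    0  ] [ lambda ] = [ b ]

Solving the linear system:
  x*      = (0.05, -0.9)
  lambda* = (-2.5)
  f(x*)   = -0.525

x* = (0.05, -0.9), lambda* = (-2.5)


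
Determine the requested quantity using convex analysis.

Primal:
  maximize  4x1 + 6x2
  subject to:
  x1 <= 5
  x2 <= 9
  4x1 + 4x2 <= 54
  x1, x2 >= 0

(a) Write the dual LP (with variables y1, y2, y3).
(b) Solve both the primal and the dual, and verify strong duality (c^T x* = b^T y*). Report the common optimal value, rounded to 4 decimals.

The standard primal-dual pair for 'max c^T x s.t. A x <= b, x >= 0' is:
  Dual:  min b^T y  s.t.  A^T y >= c,  y >= 0.

So the dual LP is:
  minimize  5y1 + 9y2 + 54y3
  subject to:
    y1 + 4y3 >= 4
    y2 + 4y3 >= 6
    y1, y2, y3 >= 0

Solving the primal: x* = (4.5, 9).
  primal value c^T x* = 72.
Solving the dual: y* = (0, 2, 1).
  dual value b^T y* = 72.
Strong duality: c^T x* = b^T y*. Confirmed.

72


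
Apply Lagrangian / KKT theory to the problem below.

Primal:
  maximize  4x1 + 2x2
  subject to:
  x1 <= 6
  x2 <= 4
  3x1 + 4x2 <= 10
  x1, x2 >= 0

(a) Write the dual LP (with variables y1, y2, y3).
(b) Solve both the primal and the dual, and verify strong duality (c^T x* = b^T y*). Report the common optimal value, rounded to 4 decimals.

The standard primal-dual pair for 'max c^T x s.t. A x <= b, x >= 0' is:
  Dual:  min b^T y  s.t.  A^T y >= c,  y >= 0.

So the dual LP is:
  minimize  6y1 + 4y2 + 10y3
  subject to:
    y1 + 3y3 >= 4
    y2 + 4y3 >= 2
    y1, y2, y3 >= 0

Solving the primal: x* = (3.3333, 0).
  primal value c^T x* = 13.3333.
Solving the dual: y* = (0, 0, 1.3333).
  dual value b^T y* = 13.3333.
Strong duality: c^T x* = b^T y*. Confirmed.

13.3333


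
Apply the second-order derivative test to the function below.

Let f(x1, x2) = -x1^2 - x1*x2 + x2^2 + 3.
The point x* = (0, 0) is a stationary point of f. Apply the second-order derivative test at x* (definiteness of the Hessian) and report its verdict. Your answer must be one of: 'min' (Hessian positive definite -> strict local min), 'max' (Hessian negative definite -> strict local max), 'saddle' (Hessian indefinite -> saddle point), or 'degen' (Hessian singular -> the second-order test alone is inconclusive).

Compute the Hessian H = grad^2 f:
  H = [[-2, -1], [-1, 2]]
Verify stationarity: grad f(x*) = H x* + g = (0, 0).
Eigenvalues of H: -2.2361, 2.2361.
Eigenvalues have mixed signs, so H is indefinite -> x* is a saddle point.

saddle


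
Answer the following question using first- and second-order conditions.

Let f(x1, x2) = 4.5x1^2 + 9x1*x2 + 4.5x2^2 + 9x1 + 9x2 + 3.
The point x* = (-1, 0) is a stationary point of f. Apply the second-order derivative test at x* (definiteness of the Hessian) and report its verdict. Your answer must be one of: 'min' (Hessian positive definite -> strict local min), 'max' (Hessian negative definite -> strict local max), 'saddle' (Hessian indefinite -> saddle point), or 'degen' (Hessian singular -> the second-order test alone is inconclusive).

Compute the Hessian H = grad^2 f:
  H = [[9, 9], [9, 9]]
Verify stationarity: grad f(x*) = H x* + g = (0, 0).
Eigenvalues of H: 0, 18.
H has a zero eigenvalue (singular; positive semidefinite but not definite), so H is neither positive definite, negative definite, nor indefinite. The second-order test alone is inconclusive -> degen.
(Indeed, f is constant along the null direction of H through x*, so x* is not a strict local extremum.)

degen


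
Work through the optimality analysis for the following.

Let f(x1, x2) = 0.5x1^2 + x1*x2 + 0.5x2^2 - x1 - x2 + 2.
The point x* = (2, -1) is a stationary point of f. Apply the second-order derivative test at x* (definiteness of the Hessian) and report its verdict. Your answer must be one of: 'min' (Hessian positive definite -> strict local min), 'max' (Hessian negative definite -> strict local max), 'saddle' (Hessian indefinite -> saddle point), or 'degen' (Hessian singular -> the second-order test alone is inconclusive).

Compute the Hessian H = grad^2 f:
  H = [[1, 1], [1, 1]]
Verify stationarity: grad f(x*) = H x* + g = (0, 0).
Eigenvalues of H: 0, 2.
H has a zero eigenvalue (singular; positive semidefinite but not definite), so H is neither positive definite, negative definite, nor indefinite. The second-order test alone is inconclusive -> degen.
(Indeed, f is constant along the null direction of H through x*, so x* is not a strict local extremum.)

degen


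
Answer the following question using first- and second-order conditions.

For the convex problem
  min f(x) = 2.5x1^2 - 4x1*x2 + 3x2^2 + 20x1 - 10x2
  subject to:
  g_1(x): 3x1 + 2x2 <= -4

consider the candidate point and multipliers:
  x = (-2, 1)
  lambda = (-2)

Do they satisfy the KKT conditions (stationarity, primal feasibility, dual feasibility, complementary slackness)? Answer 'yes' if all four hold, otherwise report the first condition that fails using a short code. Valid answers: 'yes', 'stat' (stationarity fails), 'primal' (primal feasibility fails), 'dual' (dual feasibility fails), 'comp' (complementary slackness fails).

Gradient of f: grad f(x) = Q x + c = (6, 4)
Constraint values g_i(x) = a_i^T x - b_i:
  g_1((-2, 1)) = 0
Stationarity residual: grad f(x) + sum_i lambda_i a_i = (0, 0)
  -> stationarity OK
Primal feasibility (all g_i <= 0): OK
Dual feasibility (all lambda_i >= 0): FAILS
Complementary slackness (lambda_i * g_i(x) = 0 for all i): OK

Verdict: the first failing condition is dual_feasibility -> dual.

dual


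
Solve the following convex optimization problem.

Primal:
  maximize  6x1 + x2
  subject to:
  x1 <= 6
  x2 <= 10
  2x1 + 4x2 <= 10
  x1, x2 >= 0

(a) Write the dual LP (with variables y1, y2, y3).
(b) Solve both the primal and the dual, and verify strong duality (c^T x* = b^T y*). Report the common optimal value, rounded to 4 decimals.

The standard primal-dual pair for 'max c^T x s.t. A x <= b, x >= 0' is:
  Dual:  min b^T y  s.t.  A^T y >= c,  y >= 0.

So the dual LP is:
  minimize  6y1 + 10y2 + 10y3
  subject to:
    y1 + 2y3 >= 6
    y2 + 4y3 >= 1
    y1, y2, y3 >= 0

Solving the primal: x* = (5, 0).
  primal value c^T x* = 30.
Solving the dual: y* = (0, 0, 3).
  dual value b^T y* = 30.
Strong duality: c^T x* = b^T y*. Confirmed.

30


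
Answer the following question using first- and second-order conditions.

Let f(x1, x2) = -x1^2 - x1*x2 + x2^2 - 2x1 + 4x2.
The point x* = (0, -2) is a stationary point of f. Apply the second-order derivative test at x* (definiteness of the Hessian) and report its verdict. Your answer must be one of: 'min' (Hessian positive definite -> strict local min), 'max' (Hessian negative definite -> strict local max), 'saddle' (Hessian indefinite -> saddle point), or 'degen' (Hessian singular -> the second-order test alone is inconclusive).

Compute the Hessian H = grad^2 f:
  H = [[-2, -1], [-1, 2]]
Verify stationarity: grad f(x*) = H x* + g = (0, 0).
Eigenvalues of H: -2.2361, 2.2361.
Eigenvalues have mixed signs, so H is indefinite -> x* is a saddle point.

saddle
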